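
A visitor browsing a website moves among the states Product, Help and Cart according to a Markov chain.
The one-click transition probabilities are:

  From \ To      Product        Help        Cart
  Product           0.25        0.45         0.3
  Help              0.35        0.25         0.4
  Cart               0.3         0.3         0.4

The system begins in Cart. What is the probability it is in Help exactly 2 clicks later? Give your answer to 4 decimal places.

0.3300

Sum over the intermediate state after 1 click:
P = P(Cart→Product)·P(Product→Help) + P(Cart→Help)·P(Help→Help) + P(Cart→Cart)·P(Cart→Help)
  = 0.3×0.45 + 0.3×0.25 + 0.4×0.3
  = 0.1350 + 0.0750 + 0.1200 = 0.3300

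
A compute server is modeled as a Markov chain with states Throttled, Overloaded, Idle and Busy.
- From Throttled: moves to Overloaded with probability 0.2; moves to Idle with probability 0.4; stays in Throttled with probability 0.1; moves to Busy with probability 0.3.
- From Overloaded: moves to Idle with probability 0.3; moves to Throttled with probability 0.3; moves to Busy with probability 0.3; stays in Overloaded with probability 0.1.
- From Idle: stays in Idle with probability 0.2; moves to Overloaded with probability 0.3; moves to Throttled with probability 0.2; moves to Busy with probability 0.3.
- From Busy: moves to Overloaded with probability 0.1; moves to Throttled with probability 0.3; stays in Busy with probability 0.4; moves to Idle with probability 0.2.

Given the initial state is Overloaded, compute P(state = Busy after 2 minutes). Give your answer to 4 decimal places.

0.3300

Propagate the distribution vector 2 minutes from Overloaded.
After 0 minutes: (0.0000, 1.0000, 0.0000, 0.0000)
After 1 minute: (0.3000, 0.1000, 0.3000, 0.3000)
After 2 minutes: (0.2100, 0.1900, 0.2700, 0.3300)
P(in Busy after 2 minutes) = 0.3300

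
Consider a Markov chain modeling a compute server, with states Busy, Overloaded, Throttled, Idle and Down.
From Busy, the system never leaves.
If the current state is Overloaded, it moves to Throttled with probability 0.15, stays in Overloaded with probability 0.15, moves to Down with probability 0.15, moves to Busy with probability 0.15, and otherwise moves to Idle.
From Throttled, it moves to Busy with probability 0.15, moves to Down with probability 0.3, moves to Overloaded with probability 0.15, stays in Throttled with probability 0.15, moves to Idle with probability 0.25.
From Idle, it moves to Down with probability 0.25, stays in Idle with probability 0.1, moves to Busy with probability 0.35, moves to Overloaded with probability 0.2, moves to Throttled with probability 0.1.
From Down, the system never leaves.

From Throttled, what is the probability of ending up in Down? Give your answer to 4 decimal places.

0.5716

Let h(s) be the probability of absorption at Down starting from transient state s. Then h(Down) = 1 and h(Busy) = 0. By first-step analysis:
h(Overloaded) = 0.15·0 + 0.15·h(Overloaded) + 0.15·h(Throttled) + 0.4·h(Idle) + 0.15·1
h(Throttled) = 0.15·0 + 0.15·h(Overloaded) + 0.15·h(Throttled) + 0.25·h(Idle) + 0.3·1
h(Idle) = 0.35·0 + 0.2·h(Overloaded) + 0.1·h(Throttled) + 0.1·h(Idle) + 0.25·1
Solving: h(Overloaded) = 0.4891, h(Throttled) = 0.5716, h(Idle) = 0.4500.
Starting from Throttled, the probability is 0.5716.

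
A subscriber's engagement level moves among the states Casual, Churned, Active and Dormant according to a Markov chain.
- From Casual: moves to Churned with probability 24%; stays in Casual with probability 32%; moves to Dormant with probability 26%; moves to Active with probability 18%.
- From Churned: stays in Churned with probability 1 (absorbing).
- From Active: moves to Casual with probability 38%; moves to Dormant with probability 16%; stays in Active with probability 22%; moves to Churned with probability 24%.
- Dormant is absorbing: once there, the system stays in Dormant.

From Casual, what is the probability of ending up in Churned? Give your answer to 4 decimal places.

0.4987

Let h(s) be the probability of absorption at Churned starting from transient state s. Then h(Churned) = 1 and h(Dormant) = 0. By first-step analysis:
h(Casual) = 0.32·h(Casual) + 0.24·1 + 0.18·h(Active) + 0.26·0
h(Active) = 0.38·h(Casual) + 0.24·1 + 0.22·h(Active) + 0.16·0
Solving: h(Casual) = 0.4987, h(Active) = 0.5506.
Starting from Casual, the probability is 0.4987.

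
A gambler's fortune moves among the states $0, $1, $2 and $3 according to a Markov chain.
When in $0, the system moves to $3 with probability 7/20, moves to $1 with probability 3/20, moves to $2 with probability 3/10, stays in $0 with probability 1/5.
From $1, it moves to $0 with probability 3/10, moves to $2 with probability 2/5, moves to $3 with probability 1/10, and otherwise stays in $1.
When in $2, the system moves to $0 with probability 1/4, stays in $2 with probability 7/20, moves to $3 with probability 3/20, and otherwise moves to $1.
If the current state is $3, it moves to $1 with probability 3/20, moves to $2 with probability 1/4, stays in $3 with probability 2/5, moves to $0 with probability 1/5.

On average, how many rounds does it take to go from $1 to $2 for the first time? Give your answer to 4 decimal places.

Let t(s) be the expected number of rounds to first reach $2 from state s, with t($2) = 0. Conditioning on the first round:
t($0) = 1 + 0.2·t($0) + 0.15·t($1) + 0.35·t($3)
t($1) = 1 + 0.3·t($0) + 0.2·t($1) + 0.1·t($3)
t($3) = 1 + 0.2·t($0) + 0.15·t($1) + 0.4·t($3)
Solving: t($0) = 3.3395, t($1) = 2.9417, t($3) = 3.5153.
Expected rounds from $1 to $2: 2.9417.

2.9417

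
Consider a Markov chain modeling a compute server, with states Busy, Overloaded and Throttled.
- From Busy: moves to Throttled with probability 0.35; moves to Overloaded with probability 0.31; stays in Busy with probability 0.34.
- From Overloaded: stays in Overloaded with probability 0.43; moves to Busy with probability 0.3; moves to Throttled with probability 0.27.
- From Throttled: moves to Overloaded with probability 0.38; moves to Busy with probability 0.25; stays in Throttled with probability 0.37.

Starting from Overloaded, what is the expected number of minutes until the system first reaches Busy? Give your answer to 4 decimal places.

Let t(s) be the expected number of minutes to first reach Busy from state s, with t(Busy) = 0. Conditioning on the first minute:
t(Overloaded) = 1 + 0.43·t(Overloaded) + 0.27·t(Throttled)
t(Throttled) = 1 + 0.38·t(Overloaded) + 0.37·t(Throttled)
Solving: t(Overloaded) = 3.5088, t(Throttled) = 3.7037.
Expected minutes from Overloaded to Busy: 3.5088.

3.5088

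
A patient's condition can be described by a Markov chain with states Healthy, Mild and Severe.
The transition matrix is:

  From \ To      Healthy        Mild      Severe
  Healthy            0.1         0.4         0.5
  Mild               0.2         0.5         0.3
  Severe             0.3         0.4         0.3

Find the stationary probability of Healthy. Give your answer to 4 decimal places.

0.2130

Let the stationary distribution be π with π = πP and π_1 + π_2 + π_3 = 1.
π_1 = 0.1·π_1 + 0.2·π_2 + 0.3·π_3
π_2 = 0.4·π_1 + 0.5·π_2 + 0.4·π_3
Solving with the normalization constraint gives π = (0.2130, 0.4444, 0.3426).
So the stationary probability of Healthy is 0.2130.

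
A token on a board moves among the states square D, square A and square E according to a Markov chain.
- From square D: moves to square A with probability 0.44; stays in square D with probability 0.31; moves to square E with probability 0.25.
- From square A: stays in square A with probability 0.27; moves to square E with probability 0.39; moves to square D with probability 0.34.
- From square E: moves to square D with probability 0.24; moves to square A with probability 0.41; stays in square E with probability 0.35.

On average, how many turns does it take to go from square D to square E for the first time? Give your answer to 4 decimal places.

Let t(s) be the expected number of turns to first reach square E from state s, with t(square E) = 0. Conditioning on the first turn:
t(square D) = 1 + 0.31·t(square D) + 0.44·t(square A)
t(square A) = 1 + 0.34·t(square D) + 0.27·t(square A)
Solving: t(square D) = 3.3042, t(square A) = 2.9088.
Expected turns from square D to square E: 3.3042.

3.3042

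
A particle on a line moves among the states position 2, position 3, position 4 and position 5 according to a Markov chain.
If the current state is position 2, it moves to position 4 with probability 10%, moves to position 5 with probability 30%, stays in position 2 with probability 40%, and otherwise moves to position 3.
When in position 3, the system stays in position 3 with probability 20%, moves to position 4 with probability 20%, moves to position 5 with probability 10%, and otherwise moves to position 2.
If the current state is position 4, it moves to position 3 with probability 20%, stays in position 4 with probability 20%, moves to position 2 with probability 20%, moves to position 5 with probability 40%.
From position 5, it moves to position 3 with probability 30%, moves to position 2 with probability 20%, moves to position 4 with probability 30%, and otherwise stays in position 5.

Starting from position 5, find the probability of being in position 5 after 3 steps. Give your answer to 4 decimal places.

Propagate the distribution vector 3 steps from position 5.
After 0 steps: (0.0000, 0.0000, 0.0000, 1.0000)
After 1 step: (0.2000, 0.3000, 0.3000, 0.2000)
After 2 steps: (0.3300, 0.2200, 0.2000, 0.2500)
After 3 steps: (0.3320, 0.2250, 0.1920, 0.2510)
P(in position 5 after 3 steps) = 0.2510

0.2510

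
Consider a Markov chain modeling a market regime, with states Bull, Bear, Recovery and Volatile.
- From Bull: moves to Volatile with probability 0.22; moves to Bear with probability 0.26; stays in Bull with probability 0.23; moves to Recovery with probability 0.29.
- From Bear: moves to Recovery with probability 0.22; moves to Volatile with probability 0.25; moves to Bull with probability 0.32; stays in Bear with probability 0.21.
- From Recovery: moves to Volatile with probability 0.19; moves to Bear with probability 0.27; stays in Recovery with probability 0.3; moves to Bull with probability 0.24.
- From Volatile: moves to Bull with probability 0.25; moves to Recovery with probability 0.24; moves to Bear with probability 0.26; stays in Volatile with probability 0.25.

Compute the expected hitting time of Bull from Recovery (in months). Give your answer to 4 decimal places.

Let t(s) be the expected number of months to first reach Bull from state s, with t(Bull) = 0. Conditioning on the first month:
t(Bear) = 1 + 0.21·t(Bear) + 0.22·t(Recovery) + 0.25·t(Volatile)
t(Recovery) = 1 + 0.27·t(Bear) + 0.3·t(Recovery) + 0.19·t(Volatile)
t(Volatile) = 1 + 0.26·t(Bear) + 0.24·t(Recovery) + 0.25·t(Volatile)
Solving: t(Bear) = 3.5213, t(Recovery) = 3.8110, t(Volatile) = 3.7736.
Expected months from Recovery to Bull: 3.8110.

3.8110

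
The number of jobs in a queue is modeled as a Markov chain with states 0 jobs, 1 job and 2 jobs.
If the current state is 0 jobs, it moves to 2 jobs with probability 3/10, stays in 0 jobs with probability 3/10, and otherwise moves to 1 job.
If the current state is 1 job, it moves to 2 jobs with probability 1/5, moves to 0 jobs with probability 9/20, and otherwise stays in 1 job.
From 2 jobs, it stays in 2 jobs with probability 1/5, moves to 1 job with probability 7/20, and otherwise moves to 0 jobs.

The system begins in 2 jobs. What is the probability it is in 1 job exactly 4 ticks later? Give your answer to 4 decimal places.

0.3696

Propagate the distribution vector 4 ticks from 2 jobs.
After 0 ticks: (0.0000, 0.0000, 1.0000)
After 1 tick: (0.4500, 0.3500, 0.2000)
After 2 ticks: (0.3825, 0.3725, 0.2450)
After 3 ticks: (0.3926, 0.3691, 0.2383)
After 4 ticks: (0.3911, 0.3696, 0.2393)
P(in 1 job after 4 ticks) = 0.3696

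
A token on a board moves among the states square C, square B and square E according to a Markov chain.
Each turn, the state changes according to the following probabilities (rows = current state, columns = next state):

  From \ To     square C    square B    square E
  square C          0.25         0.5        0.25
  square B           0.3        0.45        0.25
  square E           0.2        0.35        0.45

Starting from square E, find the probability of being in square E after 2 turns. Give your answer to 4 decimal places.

0.3400

Sum over the intermediate state after 1 turn:
P = P(square E→square C)·P(square C→square E) + P(square E→square B)·P(square B→square E) + P(square E→square E)·P(square E→square E)
  = 0.2×0.25 + 0.35×0.25 + 0.45×0.45
  = 0.0500 + 0.0875 + 0.2025 = 0.3400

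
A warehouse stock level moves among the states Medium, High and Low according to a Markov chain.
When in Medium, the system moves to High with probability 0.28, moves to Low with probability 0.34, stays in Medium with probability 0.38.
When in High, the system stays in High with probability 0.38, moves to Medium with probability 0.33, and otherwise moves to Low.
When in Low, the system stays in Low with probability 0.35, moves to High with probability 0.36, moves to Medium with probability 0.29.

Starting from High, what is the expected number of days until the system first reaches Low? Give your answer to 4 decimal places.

Let t(s) be the expected number of days to first reach Low from state s, with t(Low) = 0. Conditioning on the first day:
t(Medium) = 1 + 0.38·t(Medium) + 0.28·t(High)
t(High) = 1 + 0.33·t(Medium) + 0.38·t(High)
Solving: t(Medium) = 3.0822, t(High) = 3.2534.
Expected days from High to Low: 3.2534.

3.2534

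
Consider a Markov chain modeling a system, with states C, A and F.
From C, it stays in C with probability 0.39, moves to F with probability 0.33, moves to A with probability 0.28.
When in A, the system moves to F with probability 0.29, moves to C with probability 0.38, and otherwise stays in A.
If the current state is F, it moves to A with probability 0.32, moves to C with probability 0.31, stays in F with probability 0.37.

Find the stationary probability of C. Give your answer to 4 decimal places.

Let the stationary distribution be π with π = πP and π_1 + π_2 + π_3 = 1.
π_1 = 0.39·π_1 + 0.38·π_2 + 0.31·π_3
π_2 = 0.28·π_1 + 0.33·π_2 + 0.32·π_3
Solving with the normalization constraint gives π = (0.3604, 0.3087, 0.3309).
So the stationary probability of C is 0.3604.

0.3604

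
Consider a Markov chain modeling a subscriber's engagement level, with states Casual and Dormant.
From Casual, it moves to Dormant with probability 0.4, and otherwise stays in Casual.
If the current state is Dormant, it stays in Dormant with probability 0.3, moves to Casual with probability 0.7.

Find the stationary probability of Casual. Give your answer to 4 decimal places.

0.6364

Let the stationary distribution be π with π = πP and π_1 + π_2 = 1.
π_1 = 0.6·π_1 + 0.7·π_2
Solving with the normalization constraint gives π = (0.6364, 0.3636).
So the stationary probability of Casual is 0.6364.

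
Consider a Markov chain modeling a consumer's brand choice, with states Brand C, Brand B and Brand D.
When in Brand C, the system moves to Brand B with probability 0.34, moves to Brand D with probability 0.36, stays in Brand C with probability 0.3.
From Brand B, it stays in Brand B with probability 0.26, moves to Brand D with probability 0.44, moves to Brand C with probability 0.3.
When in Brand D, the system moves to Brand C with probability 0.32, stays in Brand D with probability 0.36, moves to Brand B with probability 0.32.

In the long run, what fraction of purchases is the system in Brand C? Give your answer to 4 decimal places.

0.3077

Let the stationary distribution be π with π = πP and π_1 + π_2 + π_3 = 1.
π_1 = 0.3·π_1 + 0.3·π_2 + 0.32·π_3
π_2 = 0.34·π_1 + 0.26·π_2 + 0.32·π_3
Solving with the normalization constraint gives π = (0.3077, 0.3077, 0.3846).
So the stationary probability of Brand C is 0.3077.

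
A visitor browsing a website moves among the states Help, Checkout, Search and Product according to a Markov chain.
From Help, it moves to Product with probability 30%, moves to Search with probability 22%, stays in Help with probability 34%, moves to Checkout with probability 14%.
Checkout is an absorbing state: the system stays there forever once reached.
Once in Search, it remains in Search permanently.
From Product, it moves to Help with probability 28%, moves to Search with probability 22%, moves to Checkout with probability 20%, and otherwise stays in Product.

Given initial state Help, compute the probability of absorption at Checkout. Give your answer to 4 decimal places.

0.4180

Let h(s) be the probability of absorption at Checkout starting from transient state s. Then h(Checkout) = 1 and h(Search) = 0. By first-step analysis:
h(Help) = 0.34·h(Help) + 0.14·1 + 0.22·0 + 0.3·h(Product)
h(Product) = 0.28·h(Help) + 0.2·1 + 0.22·0 + 0.3·h(Product)
Solving: h(Help) = 0.4180, h(Product) = 0.4529.
Starting from Help, the probability is 0.4180.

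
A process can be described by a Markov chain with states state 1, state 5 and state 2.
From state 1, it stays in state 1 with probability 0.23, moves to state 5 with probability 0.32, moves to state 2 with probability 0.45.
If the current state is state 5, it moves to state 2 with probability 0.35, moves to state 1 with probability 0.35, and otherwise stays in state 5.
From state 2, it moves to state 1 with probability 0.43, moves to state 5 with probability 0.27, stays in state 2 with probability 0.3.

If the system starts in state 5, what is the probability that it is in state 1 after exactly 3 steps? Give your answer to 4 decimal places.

0.3391

Propagate the distribution vector 3 steps from state 5.
After 0 steps: (0.0000, 1.0000, 0.0000)
After 1 step: (0.3500, 0.3000, 0.3500)
After 2 steps: (0.3360, 0.2965, 0.3675)
After 3 steps: (0.3391, 0.2957, 0.3652)
P(in state 1 after 3 steps) = 0.3391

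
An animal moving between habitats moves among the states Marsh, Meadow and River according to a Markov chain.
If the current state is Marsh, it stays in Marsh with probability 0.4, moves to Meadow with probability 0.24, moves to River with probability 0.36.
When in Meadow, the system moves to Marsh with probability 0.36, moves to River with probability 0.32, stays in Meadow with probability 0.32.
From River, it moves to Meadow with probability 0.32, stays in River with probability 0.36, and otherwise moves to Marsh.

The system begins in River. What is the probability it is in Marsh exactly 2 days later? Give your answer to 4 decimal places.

0.3584

Sum over the intermediate state after 1 day:
P = P(River→Marsh)·P(Marsh→Marsh) + P(River→Meadow)·P(Meadow→Marsh) + P(River→River)·P(River→Marsh)
  = 0.32×0.4 + 0.32×0.36 + 0.36×0.32
  = 0.1280 + 0.1152 + 0.1152 = 0.3584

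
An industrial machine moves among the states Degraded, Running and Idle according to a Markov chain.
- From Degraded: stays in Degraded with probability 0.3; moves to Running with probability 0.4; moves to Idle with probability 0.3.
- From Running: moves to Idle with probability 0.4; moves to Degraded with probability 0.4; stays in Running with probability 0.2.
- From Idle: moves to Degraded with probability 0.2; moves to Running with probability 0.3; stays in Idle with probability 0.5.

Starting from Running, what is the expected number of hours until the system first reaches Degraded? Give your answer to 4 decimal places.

3.2143

Let t(s) be the expected number of hours to first reach Degraded from state s, with t(Degraded) = 0. Conditioning on the first hour:
t(Running) = 1 + 0.2·t(Running) + 0.4·t(Idle)
t(Idle) = 1 + 0.3·t(Running) + 0.5·t(Idle)
Solving: t(Running) = 3.2143, t(Idle) = 3.9286.
Expected hours from Running to Degraded: 3.2143.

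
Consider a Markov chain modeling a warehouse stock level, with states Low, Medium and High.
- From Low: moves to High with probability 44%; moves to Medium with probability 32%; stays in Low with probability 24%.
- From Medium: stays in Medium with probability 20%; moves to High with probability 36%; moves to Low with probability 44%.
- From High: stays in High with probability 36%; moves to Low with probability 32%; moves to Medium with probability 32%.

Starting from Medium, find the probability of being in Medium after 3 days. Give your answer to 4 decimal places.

Propagate the distribution vector 3 days from Medium.
After 0 days: (0.0000, 1.0000, 0.0000)
After 1 day: (0.4400, 0.2000, 0.3600)
After 2 days: (0.3088, 0.2960, 0.3952)
After 3 days: (0.3308, 0.2845, 0.3847)
P(in Medium after 3 days) = 0.2845

0.2845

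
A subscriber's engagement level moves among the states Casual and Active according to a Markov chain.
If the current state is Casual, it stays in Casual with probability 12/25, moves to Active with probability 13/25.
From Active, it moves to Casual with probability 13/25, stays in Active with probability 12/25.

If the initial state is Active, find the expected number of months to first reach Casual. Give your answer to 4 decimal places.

1.9231

Let t(s) be the expected number of months to first reach Casual from state s, with t(Casual) = 0. Conditioning on the first month:
t(Active) = 1 + 0.48·t(Active)
Solving: t(Active) = 1.9231.
Expected months from Active to Casual: 1.9231.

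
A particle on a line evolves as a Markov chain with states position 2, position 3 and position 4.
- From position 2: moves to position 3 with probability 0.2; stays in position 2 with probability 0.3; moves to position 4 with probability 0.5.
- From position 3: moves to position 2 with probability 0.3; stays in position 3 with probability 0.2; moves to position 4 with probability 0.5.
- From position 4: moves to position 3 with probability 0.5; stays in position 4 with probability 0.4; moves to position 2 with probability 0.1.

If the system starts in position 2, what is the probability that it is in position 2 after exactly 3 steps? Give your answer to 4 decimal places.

Propagate the distribution vector 3 steps from position 2.
After 0 steps: (1.0000, 0.0000, 0.0000)
After 1 step: (0.3000, 0.2000, 0.5000)
After 2 steps: (0.2000, 0.3500, 0.4500)
After 3 steps: (0.2100, 0.3350, 0.4550)
P(in position 2 after 3 steps) = 0.2100

0.2100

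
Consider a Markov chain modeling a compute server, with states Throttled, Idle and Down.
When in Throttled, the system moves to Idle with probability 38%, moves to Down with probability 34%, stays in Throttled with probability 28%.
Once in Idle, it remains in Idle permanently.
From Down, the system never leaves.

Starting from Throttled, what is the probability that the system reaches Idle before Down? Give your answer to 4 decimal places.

0.5278

Let h(s) be the probability of absorption at Idle starting from transient state s. Then h(Idle) = 1 and h(Down) = 0. By first-step analysis:
h(Throttled) = 0.28·h(Throttled) + 0.38·1 + 0.34·0
Solving: h(Throttled) = 0.5278.
Starting from Throttled, the probability is 0.5278.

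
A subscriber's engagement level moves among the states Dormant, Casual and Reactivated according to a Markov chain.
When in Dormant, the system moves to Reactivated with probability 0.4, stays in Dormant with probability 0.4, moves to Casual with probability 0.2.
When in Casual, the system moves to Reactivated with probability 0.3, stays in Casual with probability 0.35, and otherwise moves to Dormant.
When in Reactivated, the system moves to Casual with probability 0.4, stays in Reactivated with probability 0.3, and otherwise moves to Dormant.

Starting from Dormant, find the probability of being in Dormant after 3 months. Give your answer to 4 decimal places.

Propagate the distribution vector 3 months from Dormant.
After 0 months: (1.0000, 0.0000, 0.0000)
After 1 month: (0.4000, 0.2000, 0.4000)
After 2 months: (0.3500, 0.3100, 0.3400)
After 3 months: (0.3505, 0.3145, 0.3350)
P(in Dormant after 3 months) = 0.3505

0.3505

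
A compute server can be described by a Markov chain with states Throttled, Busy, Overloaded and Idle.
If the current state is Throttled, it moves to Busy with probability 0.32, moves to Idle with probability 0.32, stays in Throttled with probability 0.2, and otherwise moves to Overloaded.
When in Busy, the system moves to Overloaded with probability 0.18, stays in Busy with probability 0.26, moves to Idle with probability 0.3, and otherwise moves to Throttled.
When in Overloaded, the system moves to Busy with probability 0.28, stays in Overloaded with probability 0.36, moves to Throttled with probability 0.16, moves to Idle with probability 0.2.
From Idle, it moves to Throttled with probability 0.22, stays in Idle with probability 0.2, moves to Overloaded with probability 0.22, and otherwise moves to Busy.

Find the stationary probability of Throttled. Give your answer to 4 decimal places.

0.2142

Let the stationary distribution be π with π = πP and π_1 + π_2 + π_3 + π_4 = 1.
π_1 = 0.2·π_1 + 0.26·π_2 + 0.16·π_3 + 0.22·π_4
π_2 = 0.32·π_1 + 0.26·π_2 + 0.28·π_3 + 0.36·π_4
π_3 = 0.16·π_1 + 0.18·π_2 + 0.36·π_3 + 0.22·π_4
Solving with the normalization constraint gives π = (0.2142, 0.3030, 0.2268, 0.2560).
So the stationary probability of Throttled is 0.2142.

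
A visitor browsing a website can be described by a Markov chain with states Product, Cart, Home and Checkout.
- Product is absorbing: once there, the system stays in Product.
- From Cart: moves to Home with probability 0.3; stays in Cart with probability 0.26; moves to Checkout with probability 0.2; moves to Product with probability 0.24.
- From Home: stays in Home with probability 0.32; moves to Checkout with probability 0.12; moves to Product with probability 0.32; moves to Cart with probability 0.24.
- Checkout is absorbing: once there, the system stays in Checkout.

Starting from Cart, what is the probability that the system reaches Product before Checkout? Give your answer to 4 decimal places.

0.6011

Let h(s) be the probability of absorption at Product starting from transient state s. Then h(Product) = 1 and h(Checkout) = 0. By first-step analysis:
h(Cart) = 0.24·1 + 0.26·h(Cart) + 0.3·h(Home) + 0.2·0
h(Home) = 0.32·1 + 0.24·h(Cart) + 0.32·h(Home) + 0.12·0
Solving: h(Cart) = 0.6011, h(Home) = 0.6827.
Starting from Cart, the probability is 0.6011.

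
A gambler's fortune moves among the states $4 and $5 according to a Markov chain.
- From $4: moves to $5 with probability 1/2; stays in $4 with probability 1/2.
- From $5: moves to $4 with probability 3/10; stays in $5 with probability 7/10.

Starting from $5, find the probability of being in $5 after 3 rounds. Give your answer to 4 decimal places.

Propagate the distribution vector 3 rounds from $5.
After 0 rounds: (0.0000, 1.0000)
After 1 round: (0.3000, 0.7000)
After 2 rounds: (0.3600, 0.6400)
After 3 rounds: (0.3720, 0.6280)
P(in $5 after 3 rounds) = 0.6280

0.6280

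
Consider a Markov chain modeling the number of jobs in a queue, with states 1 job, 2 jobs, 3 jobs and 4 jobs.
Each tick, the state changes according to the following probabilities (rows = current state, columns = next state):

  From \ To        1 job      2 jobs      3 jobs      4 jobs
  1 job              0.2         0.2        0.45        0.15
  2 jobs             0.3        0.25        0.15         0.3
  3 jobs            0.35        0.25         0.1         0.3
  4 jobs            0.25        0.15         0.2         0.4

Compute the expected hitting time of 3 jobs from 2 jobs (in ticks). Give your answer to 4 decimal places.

4.1260

Let t(s) be the expected number of ticks to first reach 3 jobs from state s, with t(3 jobs) = 0. Conditioning on the first tick:
t(1 job) = 1 + 0.2·t(1 job) + 0.2·t(2 jobs) + 0.15·t(4 jobs)
t(2 jobs) = 1 + 0.3·t(1 job) + 0.25·t(2 jobs) + 0.3·t(4 jobs)
t(4 jobs) = 1 + 0.25·t(1 job) + 0.15·t(2 jobs) + 0.4·t(4 jobs)
Solving: t(1 job) = 3.0236, t(2 jobs) = 4.1260, t(4 jobs) = 3.9580.
Expected ticks from 2 jobs to 3 jobs: 4.1260.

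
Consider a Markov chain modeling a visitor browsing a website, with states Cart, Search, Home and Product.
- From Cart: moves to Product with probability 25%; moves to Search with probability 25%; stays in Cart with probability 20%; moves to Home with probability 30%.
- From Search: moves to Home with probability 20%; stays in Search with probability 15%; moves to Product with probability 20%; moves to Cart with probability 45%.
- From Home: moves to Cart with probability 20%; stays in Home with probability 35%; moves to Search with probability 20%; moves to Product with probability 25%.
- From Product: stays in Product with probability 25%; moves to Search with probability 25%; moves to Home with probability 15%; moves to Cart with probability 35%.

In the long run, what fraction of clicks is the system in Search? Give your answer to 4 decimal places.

0.2157

Let the stationary distribution be π with π = πP and π_1 + π_2 + π_3 + π_4 = 1.
π_1 = 0.2·π_1 + 0.45·π_2 + 0.2·π_3 + 0.35·π_4
π_2 = 0.25·π_1 + 0.15·π_2 + 0.2·π_3 + 0.25·π_4
π_3 = 0.3·π_1 + 0.2·π_2 + 0.35·π_3 + 0.15·π_4
Solving with the normalization constraint gives π = (0.2898, 0.2157, 0.2553, 0.2392).
So the stationary probability of Search is 0.2157.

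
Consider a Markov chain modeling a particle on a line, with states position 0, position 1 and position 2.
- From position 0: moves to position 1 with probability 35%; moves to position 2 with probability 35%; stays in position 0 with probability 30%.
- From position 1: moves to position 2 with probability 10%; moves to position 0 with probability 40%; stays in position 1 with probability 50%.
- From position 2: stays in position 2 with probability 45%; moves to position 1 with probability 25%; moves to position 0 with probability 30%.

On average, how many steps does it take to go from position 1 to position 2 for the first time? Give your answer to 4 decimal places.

Let t(s) be the expected number of steps to first reach position 2 from state s, with t(position 2) = 0. Conditioning on the first step:
t(position 0) = 1 + 0.3·t(position 0) + 0.35·t(position 1)
t(position 1) = 1 + 0.4·t(position 0) + 0.5·t(position 1)
Solving: t(position 0) = 4.0476, t(position 1) = 5.2381.
Expected steps from position 1 to position 2: 5.2381.

5.2381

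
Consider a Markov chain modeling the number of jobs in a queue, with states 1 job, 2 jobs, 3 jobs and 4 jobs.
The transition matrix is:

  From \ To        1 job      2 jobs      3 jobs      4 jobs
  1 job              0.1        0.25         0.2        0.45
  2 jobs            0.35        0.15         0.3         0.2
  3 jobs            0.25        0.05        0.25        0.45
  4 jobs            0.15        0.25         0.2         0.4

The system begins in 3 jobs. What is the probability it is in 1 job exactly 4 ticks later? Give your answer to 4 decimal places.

Propagate the distribution vector 4 ticks from 3 jobs.
After 0 ticks: (0.0000, 0.0000, 1.0000, 0.0000)
After 1 tick: (0.2500, 0.0500, 0.2500, 0.4500)
After 2 ticks: (0.1725, 0.1950, 0.2175, 0.4150)
After 3 ticks: (0.2021, 0.1870, 0.2304, 0.3805)
After 4 ticks: (0.2003, 0.1852, 0.2302, 0.3842)
P(in 1 job after 4 ticks) = 0.2003

0.2003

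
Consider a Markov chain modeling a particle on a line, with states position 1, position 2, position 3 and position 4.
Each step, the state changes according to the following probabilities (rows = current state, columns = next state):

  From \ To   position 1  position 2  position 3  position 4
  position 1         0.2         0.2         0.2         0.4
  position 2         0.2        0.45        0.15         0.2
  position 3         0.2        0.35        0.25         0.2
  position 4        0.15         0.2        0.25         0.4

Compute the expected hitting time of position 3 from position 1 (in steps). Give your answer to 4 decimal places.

Let t(s) be the expected number of steps to first reach position 3 from state s, with t(position 3) = 0. Conditioning on the first step:
t(position 1) = 1 + 0.2·t(position 1) + 0.2·t(position 2) + 0.4·t(position 4)
t(position 2) = 1 + 0.2·t(position 1) + 0.45·t(position 2) + 0.2·t(position 4)
t(position 4) = 1 + 0.15·t(position 1) + 0.2·t(position 2) + 0.4·t(position 4)
Solving: t(position 1) = 4.9020, t(position 2) = 5.2941, t(position 4) = 4.6569.
Expected steps from position 1 to position 3: 4.9020.

4.9020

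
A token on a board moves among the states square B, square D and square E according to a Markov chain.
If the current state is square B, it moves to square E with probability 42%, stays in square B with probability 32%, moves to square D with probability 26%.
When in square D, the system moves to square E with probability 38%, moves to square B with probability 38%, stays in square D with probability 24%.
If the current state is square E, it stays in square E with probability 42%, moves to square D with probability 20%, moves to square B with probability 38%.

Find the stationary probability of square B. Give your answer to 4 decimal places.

0.3585

Let the stationary distribution be π with π = πP and π_1 + π_2 + π_3 = 1.
π_1 = 0.32·π_1 + 0.38·π_2 + 0.38·π_3
π_2 = 0.26·π_1 + 0.24·π_2 + 0.2·π_3
Solving with the normalization constraint gives π = (0.3585, 0.2307, 0.4108).
So the stationary probability of square B is 0.3585.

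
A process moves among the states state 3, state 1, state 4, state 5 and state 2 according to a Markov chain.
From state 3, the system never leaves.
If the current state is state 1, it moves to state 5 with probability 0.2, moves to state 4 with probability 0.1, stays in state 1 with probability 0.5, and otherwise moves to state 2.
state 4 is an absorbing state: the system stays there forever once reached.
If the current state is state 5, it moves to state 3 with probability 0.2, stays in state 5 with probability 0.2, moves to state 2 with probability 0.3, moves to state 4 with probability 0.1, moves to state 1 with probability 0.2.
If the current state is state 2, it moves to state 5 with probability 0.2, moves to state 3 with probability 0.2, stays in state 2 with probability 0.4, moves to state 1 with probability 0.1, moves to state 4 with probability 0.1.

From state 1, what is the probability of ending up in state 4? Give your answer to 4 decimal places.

0.5128

Let h(s) be the probability of absorption at state 4 starting from transient state s. Then h(state 4) = 1 and h(state 3) = 0. By first-step analysis:
h(state 1) = 0.5·h(state 1) + 0.1·1 + 0.2·h(state 5) + 0.2·h(state 2)
h(state 5) = 0.2·0 + 0.2·h(state 1) + 0.1·1 + 0.2·h(state 5) + 0.3·h(state 2)
h(state 2) = 0.2·0 + 0.1·h(state 1) + 0.1·1 + 0.2·h(state 5) + 0.4·h(state 2)
Solving: h(state 1) = 0.5128, h(state 5) = 0.3974, h(state 2) = 0.3846.
Starting from state 1, the probability is 0.5128.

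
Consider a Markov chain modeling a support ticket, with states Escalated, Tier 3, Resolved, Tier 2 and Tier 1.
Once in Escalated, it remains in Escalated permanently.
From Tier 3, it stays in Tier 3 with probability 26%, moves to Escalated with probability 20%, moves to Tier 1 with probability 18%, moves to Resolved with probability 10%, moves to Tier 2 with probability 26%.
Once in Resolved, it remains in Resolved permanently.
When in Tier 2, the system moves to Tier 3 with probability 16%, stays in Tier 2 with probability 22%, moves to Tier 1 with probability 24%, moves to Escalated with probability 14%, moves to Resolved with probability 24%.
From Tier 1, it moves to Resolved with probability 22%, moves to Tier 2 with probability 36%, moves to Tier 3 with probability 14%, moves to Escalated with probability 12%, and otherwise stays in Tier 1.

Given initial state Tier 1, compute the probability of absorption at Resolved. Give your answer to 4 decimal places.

0.5967

Let h(s) be the probability of absorption at Resolved starting from transient state s. Then h(Resolved) = 1 and h(Escalated) = 0. By first-step analysis:
h(Tier 3) = 0.2·0 + 0.26·h(Tier 3) + 0.1·1 + 0.26·h(Tier 2) + 0.18·h(Tier 1)
h(Tier 2) = 0.14·0 + 0.16·h(Tier 3) + 0.24·1 + 0.22·h(Tier 2) + 0.24·h(Tier 1)
h(Tier 1) = 0.12·0 + 0.14·h(Tier 3) + 0.22·1 + 0.36·h(Tier 2) + 0.16·h(Tier 1)
Solving: h(Tier 3) = 0.4881, h(Tier 2) = 0.5914, h(Tier 1) = 0.5967.
Starting from Tier 1, the probability is 0.5967.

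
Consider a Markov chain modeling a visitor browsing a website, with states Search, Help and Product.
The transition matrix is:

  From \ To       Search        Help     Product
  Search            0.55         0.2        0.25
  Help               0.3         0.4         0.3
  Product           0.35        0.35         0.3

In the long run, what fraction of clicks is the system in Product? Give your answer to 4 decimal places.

Let the stationary distribution be π with π = πP and π_1 + π_2 + π_3 = 1.
π_1 = 0.55·π_1 + 0.3·π_2 + 0.35·π_3
π_2 = 0.2·π_1 + 0.4·π_2 + 0.35·π_3
Solving with the normalization constraint gives π = (0.4186, 0.3023, 0.2791).
So the stationary probability of Product is 0.2791.

0.2791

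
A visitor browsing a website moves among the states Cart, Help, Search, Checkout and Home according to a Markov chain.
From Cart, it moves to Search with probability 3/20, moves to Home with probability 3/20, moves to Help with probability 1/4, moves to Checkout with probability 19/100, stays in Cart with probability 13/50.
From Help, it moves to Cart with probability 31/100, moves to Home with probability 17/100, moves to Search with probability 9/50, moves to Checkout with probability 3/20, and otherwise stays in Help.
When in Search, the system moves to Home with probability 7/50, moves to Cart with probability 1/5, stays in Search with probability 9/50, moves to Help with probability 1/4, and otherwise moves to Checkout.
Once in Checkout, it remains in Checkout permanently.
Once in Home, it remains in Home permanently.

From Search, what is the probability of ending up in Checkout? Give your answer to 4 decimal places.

Let h(s) be the probability of absorption at Checkout starting from transient state s. Then h(Checkout) = 1 and h(Home) = 0. By first-step analysis:
h(Cart) = 0.26·h(Cart) + 0.25·h(Help) + 0.15·h(Search) + 0.19·1 + 0.15·0
h(Help) = 0.31·h(Cart) + 0.19·h(Help) + 0.18·h(Search) + 0.15·1 + 0.17·0
h(Search) = 0.2·h(Cart) + 0.25·h(Help) + 0.18·h(Search) + 0.23·1 + 0.14·0
Solving: h(Cart) = 0.5499, h(Help) = 0.5232, h(Search) = 0.5741.
Starting from Search, the probability is 0.5741.

0.5741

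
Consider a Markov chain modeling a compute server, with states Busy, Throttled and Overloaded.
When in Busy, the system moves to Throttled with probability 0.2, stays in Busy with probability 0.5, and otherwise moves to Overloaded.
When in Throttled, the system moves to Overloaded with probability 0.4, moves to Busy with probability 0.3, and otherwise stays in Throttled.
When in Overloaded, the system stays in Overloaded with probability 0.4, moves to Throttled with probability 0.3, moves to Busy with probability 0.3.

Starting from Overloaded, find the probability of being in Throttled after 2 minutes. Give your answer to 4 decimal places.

0.2700

Sum over the intermediate state after 1 minute:
P = P(Overloaded→Busy)·P(Busy→Throttled) + P(Overloaded→Throttled)·P(Throttled→Throttled) + P(Overloaded→Overloaded)·P(Overloaded→Throttled)
  = 0.3×0.2 + 0.3×0.3 + 0.4×0.3
  = 0.0600 + 0.0900 + 0.1200 = 0.2700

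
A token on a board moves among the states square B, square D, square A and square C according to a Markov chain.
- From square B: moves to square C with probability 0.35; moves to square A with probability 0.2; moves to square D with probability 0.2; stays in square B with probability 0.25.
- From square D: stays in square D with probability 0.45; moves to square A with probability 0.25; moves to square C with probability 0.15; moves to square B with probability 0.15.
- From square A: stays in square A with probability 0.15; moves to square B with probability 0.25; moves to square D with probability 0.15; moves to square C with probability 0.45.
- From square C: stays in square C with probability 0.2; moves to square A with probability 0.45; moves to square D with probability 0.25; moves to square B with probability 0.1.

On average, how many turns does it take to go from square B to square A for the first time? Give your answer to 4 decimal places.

3.5979

Let t(s) be the expected number of turns to first reach square A from state s, with t(square A) = 0. Conditioning on the first turn:
t(square B) = 1 + 0.25·t(square B) + 0.2·t(square D) + 0.35·t(square C)
t(square D) = 1 + 0.15·t(square B) + 0.45·t(square D) + 0.15·t(square C)
t(square C) = 1 + 0.1·t(square B) + 0.25·t(square D) + 0.2·t(square C)
Solving: t(square B) = 3.5979, t(square D) = 3.5670, t(square C) = 2.8144.
Expected turns from square B to square A: 3.5979.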